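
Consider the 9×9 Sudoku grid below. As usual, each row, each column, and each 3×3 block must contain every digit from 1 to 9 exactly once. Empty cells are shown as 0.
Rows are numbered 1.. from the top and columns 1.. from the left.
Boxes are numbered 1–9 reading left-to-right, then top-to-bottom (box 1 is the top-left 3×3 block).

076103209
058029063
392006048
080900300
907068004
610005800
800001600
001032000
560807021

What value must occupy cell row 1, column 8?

Row 1 already contains {1, 2, 3, 6, 7, 9}.
Column 8 already contains {2, 4, 6}.
Its 3×3 block (box 3) already contains {2, 3, 4, 6, 8, 9}.
The only value from 1–9 not eliminated is 5, so row 1, column 8 = 5.

5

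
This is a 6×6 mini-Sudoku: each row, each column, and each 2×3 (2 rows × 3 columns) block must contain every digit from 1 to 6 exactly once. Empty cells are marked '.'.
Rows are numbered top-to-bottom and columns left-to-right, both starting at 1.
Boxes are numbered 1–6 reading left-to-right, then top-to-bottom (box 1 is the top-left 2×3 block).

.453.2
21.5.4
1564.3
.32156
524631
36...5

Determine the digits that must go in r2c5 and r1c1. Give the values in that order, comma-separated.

For r2c5:
  Row 2 already contains {1, 2, 4, 5}.
  Column 5 already contains {3, 5}.
  Its 2×3 block (box 2) already contains {2, 3, 4, 5}.
  The only value from 1–6 not eliminated is 6, so r2c5 = 6.
For r1c1:
  Row 1 already contains {2, 3, 4, 5}.
  Column 1 already contains {1, 2, 3, 5}.
  Its 2×3 block (box 1) already contains {1, 2, 4, 5}.
  The only value from 1–6 not eliminated is 6, so r1c1 = 6.

6,6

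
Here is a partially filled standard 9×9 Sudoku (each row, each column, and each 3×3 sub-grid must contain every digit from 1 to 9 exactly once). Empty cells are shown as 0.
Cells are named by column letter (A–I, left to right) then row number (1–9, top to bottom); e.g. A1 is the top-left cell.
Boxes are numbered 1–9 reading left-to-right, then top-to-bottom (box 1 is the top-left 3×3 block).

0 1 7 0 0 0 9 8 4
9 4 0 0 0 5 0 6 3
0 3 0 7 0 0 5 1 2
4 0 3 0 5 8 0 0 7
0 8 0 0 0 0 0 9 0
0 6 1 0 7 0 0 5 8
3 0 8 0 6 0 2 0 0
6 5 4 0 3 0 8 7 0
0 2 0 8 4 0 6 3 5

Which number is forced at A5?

7

Cell A5 itself could take any of {2, 5, 7} by direct elimination.
Consider where 7 can go in row 5.
C5 is out (column C already has a 7). D5 is out (column D already has a 7). E5 is out (column E already has a 7). F5 is out (box 5 already has a 7). The remaining empty cells in row 5 are similarly blocked.
So the only cell in row 5 that can hold 7 is A5.
Therefore A5 = 7.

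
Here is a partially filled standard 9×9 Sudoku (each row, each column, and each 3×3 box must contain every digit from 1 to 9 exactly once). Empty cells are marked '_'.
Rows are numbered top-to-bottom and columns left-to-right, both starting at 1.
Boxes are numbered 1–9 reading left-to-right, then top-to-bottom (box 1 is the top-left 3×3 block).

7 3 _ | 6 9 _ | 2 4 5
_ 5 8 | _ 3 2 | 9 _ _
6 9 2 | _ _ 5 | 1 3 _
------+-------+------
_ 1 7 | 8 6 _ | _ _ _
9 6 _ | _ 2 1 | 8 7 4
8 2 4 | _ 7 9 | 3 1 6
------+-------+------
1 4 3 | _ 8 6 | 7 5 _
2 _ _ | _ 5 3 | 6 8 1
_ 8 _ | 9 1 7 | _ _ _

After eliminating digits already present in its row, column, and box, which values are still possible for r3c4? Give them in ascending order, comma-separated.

4,7

Row 3 already contains {1, 2, 3, 5, 6, 9}.
Column 4 already contains {6, 8, 9}.
Its 3×3 block (box 2) already contains {2, 3, 5, 6, 9}.
Removing those from 1–9 leaves {4, 7} as the candidates for r3c4.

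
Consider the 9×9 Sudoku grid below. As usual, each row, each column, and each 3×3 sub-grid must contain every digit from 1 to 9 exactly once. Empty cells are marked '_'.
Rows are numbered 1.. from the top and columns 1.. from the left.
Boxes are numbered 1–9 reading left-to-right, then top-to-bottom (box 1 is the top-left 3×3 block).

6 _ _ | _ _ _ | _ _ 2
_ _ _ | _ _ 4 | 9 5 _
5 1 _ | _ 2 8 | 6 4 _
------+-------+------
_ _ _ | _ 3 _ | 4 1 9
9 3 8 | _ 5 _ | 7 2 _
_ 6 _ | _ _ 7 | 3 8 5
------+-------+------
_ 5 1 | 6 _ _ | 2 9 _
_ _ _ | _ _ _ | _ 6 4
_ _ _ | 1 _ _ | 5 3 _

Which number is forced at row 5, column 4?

Row 5 already contains {2, 3, 5, 7, 8, 9}.
Column 4 already contains {1, 6}.
Its 3×3 block (box 5) already contains {3, 5, 7}.
The only value from 1–9 not eliminated is 4, so row 5, column 4 = 4.

4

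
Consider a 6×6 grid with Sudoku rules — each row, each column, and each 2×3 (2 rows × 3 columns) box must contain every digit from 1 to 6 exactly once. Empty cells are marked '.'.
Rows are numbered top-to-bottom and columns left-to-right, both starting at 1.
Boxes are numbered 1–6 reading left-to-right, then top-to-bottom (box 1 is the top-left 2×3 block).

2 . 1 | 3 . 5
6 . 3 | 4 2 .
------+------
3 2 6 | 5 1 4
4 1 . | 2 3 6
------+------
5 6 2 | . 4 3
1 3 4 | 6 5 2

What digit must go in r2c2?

5

Row 2 already contains {2, 3, 4, 6}.
Column 2 already contains {1, 2, 3, 6}.
Its 2×3 block (box 1) already contains {1, 2, 3, 6}.
The only value from 1–6 not eliminated is 5, so r2c2 = 5.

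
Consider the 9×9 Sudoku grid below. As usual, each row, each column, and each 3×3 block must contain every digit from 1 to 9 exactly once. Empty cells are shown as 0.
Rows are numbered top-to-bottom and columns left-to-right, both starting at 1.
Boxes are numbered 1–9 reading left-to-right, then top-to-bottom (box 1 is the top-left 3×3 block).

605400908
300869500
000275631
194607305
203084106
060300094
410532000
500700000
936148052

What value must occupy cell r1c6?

Cell r1c6 itself could take any of {1, 3} by direct elimination.
Consider where 3 can go in column 6.
r6c6 is out (row 6 already has a 3).
r8c6 is out (box 8 already has a 3).
So the only cell in column 6 that can hold 3 is r1c6.
Therefore r1c6 = 3.

3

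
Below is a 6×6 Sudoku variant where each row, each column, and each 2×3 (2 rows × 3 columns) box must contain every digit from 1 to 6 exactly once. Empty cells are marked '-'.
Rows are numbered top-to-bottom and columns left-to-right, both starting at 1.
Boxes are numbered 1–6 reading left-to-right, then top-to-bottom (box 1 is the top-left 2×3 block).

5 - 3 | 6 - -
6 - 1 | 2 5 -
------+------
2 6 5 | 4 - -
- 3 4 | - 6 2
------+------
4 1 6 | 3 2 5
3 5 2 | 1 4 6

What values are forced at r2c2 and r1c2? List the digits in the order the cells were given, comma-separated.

4,2

For r2c2:
  Row 2 already contains {1, 2, 5, 6}.
  Column 2 already contains {1, 3, 5, 6}.
  Its 2×3 block (box 1) already contains {1, 3, 5, 6}.
  The only value from 1–6 not eliminated is 4, so r2c2 = 4.
For r1c2:
  Consider where 2 can go in row 1.
  r1c5 is out (column 5 already has a 2).
  r1c6 is out (column 6 already has a 2).
  So the only cell in row 1 that can hold 2 is r1c2.
  So r1c2 = 2.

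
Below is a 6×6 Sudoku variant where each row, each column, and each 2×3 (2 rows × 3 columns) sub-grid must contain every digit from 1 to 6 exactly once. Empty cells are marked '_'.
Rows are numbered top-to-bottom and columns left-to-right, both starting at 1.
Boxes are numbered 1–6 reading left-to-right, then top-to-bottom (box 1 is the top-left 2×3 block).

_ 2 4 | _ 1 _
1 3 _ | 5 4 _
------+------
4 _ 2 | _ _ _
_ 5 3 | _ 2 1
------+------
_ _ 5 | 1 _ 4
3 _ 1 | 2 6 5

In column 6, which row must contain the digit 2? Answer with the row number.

Consider where 2 can go in column 6.
r1c6 is out (row 1 already has a 2).
r3c6 is out (row 3 already has a 2).
So the only cell in column 6 that can hold 2 is r2c6.
That is row 2.

2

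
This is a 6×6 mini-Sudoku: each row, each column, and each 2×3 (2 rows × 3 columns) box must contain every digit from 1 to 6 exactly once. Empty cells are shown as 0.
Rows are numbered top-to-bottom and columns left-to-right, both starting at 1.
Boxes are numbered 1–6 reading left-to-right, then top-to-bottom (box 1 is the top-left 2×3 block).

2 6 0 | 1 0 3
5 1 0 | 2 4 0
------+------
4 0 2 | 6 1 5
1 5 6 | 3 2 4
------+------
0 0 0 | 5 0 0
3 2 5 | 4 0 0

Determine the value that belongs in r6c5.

Row 6 already contains {2, 3, 4, 5}.
Column 5 already contains {1, 2, 4}.
Its 2×3 block (box 6) already contains {4, 5}.
The only value from 1–6 not eliminated is 6, so r6c5 = 6.

6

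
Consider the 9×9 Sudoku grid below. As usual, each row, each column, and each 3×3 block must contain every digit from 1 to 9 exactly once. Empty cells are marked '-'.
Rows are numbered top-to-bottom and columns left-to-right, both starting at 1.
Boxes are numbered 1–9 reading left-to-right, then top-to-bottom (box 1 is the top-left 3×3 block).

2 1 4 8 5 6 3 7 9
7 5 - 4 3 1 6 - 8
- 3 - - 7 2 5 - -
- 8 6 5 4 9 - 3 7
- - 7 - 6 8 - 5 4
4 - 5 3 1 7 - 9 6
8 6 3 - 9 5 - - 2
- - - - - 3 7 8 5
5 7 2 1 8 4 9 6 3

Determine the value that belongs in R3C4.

9

Row 3 already contains {2, 3, 5, 7}.
Column 4 already contains {1, 3, 4, 5, 8}.
Its 3×3 block (box 2) already contains {1, 2, 3, 4, 5, 6, 7, 8}.
The only value from 1–9 not eliminated is 9, so R3C4 = 9.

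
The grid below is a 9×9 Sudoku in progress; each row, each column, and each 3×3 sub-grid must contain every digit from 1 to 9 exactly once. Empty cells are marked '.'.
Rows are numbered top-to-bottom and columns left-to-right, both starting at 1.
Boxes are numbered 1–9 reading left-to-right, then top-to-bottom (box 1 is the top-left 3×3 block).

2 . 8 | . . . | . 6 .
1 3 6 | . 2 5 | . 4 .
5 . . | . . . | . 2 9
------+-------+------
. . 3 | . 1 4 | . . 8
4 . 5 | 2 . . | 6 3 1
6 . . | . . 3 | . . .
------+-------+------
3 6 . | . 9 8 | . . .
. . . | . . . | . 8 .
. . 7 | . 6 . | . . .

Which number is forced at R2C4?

Cell R2C4 itself could take any of {7, 8, 9} by direct elimination.
Consider where 9 can go in row 2.
R2C7 is out (box 3 already has a 9).
R2C9 is out (column 9 already has a 9).
So the only cell in row 2 that can hold 9 is R2C4.
Therefore R2C4 = 9.

9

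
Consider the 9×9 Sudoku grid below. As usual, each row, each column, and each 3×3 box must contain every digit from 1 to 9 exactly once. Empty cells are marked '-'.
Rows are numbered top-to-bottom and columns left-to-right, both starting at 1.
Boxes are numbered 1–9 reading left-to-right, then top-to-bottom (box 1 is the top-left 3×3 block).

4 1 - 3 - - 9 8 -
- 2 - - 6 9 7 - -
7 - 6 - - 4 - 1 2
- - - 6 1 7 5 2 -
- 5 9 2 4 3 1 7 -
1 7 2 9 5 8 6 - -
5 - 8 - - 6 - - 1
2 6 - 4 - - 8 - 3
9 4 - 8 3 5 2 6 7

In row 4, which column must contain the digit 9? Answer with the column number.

9

Consider where 9 can go in row 4.
R4C1 is out (column 1 already has a 9).
R4C2 is out (box 4 already has a 9).
R4C3 is out (column 3 already has a 9).
So the only cell in row 4 that can hold 9 is R4C9.
That is column 9.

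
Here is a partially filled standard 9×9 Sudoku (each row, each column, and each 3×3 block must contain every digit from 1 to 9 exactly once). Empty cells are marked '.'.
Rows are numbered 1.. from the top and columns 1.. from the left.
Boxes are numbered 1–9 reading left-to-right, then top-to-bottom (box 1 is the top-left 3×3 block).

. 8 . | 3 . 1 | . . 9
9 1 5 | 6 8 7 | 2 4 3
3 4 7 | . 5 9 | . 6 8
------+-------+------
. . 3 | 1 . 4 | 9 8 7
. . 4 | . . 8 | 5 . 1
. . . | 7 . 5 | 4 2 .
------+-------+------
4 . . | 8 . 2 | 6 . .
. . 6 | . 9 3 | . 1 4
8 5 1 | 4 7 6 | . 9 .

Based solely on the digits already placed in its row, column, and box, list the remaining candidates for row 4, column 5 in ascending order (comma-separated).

Row 4 already contains {1, 3, 4, 7, 8, 9}.
Column 5 already contains {5, 7, 8, 9}.
Its 3×3 block (box 5) already contains {1, 4, 5, 7, 8}.
Removing those from 1–9 leaves {2, 6} as the candidates for row 4, column 5.

2,6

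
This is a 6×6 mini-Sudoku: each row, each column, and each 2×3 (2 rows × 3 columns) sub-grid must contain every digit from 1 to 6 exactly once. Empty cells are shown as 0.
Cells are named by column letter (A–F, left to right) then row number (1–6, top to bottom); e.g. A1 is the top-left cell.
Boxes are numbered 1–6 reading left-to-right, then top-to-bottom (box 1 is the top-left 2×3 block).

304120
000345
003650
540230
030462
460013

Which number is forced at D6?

5

Row 6 already contains {1, 3, 4, 6}.
Column D already contains {1, 2, 3, 4, 6}.
Its 2×3 block (box 6) already contains {1, 2, 3, 4, 6}.
The only value from 1–6 not eliminated is 5, so D6 = 5.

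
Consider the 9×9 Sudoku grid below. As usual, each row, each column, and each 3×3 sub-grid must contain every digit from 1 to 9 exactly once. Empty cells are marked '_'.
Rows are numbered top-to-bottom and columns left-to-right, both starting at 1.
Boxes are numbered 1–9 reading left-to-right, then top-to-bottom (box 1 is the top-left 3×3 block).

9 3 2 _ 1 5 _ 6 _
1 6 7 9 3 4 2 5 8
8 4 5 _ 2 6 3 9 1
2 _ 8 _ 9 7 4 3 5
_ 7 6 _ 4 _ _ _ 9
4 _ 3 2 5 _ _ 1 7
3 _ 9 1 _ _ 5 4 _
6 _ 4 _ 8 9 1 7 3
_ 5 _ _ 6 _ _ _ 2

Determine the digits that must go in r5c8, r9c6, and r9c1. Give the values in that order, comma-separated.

2,3,7

For r5c8:
  Consider where 2 can go in box 6.
  r5c7 is out (column 7 already has a 2).
  r6c7 is out (row 6 already has a 2).
  So the only cell in box 6 that can hold 2 is r5c8.
  So r5c8 = 2.
For r9c6:
  Row 9 already contains {2, 5, 6}.
  Column 6 already contains {4, 5, 6, 7, 9}.
  Its 3×3 block (box 8) already contains {1, 6, 8, 9}.
  The only value from 1–9 not eliminated is 3, so r9c6 = 3.
For r9c1:
  Row 9 already contains {2, 5, 6}.
  Column 1 already contains {1, 2, 3, 4, 6, 8, 9}.
  Its 3×3 block (box 7) already contains {3, 4, 5, 6, 9}.
  The only value from 1–9 not eliminated is 7, so r9c1 = 7.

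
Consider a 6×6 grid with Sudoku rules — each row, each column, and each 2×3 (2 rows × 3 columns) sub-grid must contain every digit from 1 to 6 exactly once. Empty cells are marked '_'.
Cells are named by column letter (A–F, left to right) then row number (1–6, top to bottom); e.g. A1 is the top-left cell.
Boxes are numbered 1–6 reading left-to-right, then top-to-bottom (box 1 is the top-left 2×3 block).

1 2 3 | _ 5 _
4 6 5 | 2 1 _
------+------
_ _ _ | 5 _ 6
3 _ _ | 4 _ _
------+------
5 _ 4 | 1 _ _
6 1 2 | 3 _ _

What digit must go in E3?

3

Cell E3 itself could take any of {2, 3} by direct elimination.
Consider where 3 can go in row 3.
A3 is out (column A already has a 3).
B3 is out (box 3 already has a 3).
C3 is out (column C already has a 3).
So the only cell in row 3 that can hold 3 is E3.
Therefore E3 = 3.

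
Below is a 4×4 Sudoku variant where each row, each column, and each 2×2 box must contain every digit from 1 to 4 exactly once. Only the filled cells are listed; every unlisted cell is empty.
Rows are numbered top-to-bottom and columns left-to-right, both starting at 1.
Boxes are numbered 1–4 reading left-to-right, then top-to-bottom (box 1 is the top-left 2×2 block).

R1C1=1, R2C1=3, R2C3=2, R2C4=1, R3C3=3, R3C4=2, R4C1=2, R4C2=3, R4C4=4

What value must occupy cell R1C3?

4

Row 1 already contains {1}.
Column 3 already contains {2, 3}.
Its 2×2 block (box 2) already contains {1, 2}.
The only value from 1–4 not eliminated is 4, so R1C3 = 4.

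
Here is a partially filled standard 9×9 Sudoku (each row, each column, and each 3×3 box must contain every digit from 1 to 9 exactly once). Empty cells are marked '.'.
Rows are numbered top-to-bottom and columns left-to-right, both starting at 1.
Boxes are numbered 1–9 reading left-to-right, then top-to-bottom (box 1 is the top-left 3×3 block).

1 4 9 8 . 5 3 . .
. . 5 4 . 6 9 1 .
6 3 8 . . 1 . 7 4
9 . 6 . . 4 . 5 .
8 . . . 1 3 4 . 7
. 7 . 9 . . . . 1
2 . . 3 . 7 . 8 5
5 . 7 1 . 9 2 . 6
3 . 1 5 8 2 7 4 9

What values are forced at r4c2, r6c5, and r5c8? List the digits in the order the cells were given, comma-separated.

1,5,9

For r4c2:
  Consider where 1 can go in box 4.
  r5c2 is out (row 5 already has a 1).
  r5c3 is out (row 5 already has a 1).
  r6c1 is out (row 6 already has a 1).
  r6c3 is out (row 6 already has a 1).
  So the only cell in box 4 that can hold 1 is r4c2.
  So r4c2 = 1.
For r6c5:
  Consider where 5 can go in column 5.
  r1c5 is out (row 1 already has a 5). r2c5 is out (row 2 already has a 5). r3c5 is out (box 2 already has a 5). r4c5 is out (row 4 already has a 5). The remaining empty cells in column 5 are similarly blocked.
  So the only cell in column 5 that can hold 5 is r6c5.
  So r6c5 = 5.
For r5c8:
  Consider where 9 can go in column 8.
  r1c8 is out (row 1 already has a 9).
  r6c8 is out (row 6 already has a 9).
  r8c8 is out (row 8 already has a 9).
  So the only cell in column 8 that can hold 9 is r5c8.
  So r5c8 = 9.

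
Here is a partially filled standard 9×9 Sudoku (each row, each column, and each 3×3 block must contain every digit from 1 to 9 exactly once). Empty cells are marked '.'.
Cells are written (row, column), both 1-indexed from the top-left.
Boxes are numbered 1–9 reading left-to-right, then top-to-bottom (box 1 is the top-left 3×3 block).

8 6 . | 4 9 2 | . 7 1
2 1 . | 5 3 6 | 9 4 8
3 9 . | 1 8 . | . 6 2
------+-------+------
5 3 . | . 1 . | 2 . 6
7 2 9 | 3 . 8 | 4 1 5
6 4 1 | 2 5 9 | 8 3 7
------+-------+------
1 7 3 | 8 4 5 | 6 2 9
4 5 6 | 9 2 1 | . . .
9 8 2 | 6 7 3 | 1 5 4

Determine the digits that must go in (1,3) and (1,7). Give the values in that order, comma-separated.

For (1,3):
  Row 1 already contains {1, 2, 4, 6, 7, 8, 9}.
  Column 3 already contains {1, 2, 3, 6, 9}.
  Its 3×3 block (box 1) already contains {1, 2, 3, 6, 8, 9}.
  The only value from 1–9 not eliminated is 5, so (1,3) = 5.
For (1,7):
  Consider where 3 can go in row 1.
  (1,3) is out (column 3 already has a 3).
  So the only cell in row 1 that can hold 3 is (1,7).
  So (1,7) = 3.

5,3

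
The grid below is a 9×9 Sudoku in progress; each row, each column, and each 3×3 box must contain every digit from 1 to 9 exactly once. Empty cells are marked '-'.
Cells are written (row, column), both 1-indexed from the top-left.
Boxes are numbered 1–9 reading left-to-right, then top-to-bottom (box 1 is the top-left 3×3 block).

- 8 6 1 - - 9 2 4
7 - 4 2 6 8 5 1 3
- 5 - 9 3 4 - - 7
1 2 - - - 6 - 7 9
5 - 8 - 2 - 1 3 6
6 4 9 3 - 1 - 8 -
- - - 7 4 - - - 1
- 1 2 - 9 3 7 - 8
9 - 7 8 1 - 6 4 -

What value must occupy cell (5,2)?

Row 5 already contains {1, 2, 3, 5, 6, 8}.
Column 2 already contains {1, 2, 4, 5, 8}.
Its 3×3 block (box 4) already contains {1, 2, 4, 5, 6, 8, 9}.
The only value from 1–9 not eliminated is 7, so (5,2) = 7.

7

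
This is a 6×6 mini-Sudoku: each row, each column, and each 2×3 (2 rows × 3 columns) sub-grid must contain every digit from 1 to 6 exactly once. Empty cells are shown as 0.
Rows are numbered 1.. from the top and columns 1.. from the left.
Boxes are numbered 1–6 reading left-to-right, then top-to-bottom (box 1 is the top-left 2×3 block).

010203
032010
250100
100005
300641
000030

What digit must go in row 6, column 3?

1

Cell row 6, column 3 itself could take any of {1, 4, 5, 6} by direct elimination.
Consider where 1 can go in box 5.
row 5, column 2 is out (row 5 already has a 1).
row 5, column 3 is out (row 5 already has a 1).
row 6, column 1 is out (column 1 already has a 1).
row 6, column 2 is out (column 2 already has a 1).
So the only cell in box 5 that can hold 1 is row 6, column 3.
Therefore row 6, column 3 = 1.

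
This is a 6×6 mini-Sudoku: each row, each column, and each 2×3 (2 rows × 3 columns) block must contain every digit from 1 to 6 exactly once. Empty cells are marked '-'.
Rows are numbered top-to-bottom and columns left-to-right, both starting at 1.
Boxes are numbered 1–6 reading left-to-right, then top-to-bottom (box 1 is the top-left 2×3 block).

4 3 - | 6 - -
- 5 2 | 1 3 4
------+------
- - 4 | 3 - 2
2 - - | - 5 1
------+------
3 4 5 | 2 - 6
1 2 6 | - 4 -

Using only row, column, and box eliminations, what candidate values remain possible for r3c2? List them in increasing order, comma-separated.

1,6

Row 3 already contains {2, 3, 4}.
Column 2 already contains {2, 3, 4, 5}.
Its 2×3 block (box 3) already contains {2, 4}.
Removing those from 1–6 leaves {1, 6} as the candidates for r3c2.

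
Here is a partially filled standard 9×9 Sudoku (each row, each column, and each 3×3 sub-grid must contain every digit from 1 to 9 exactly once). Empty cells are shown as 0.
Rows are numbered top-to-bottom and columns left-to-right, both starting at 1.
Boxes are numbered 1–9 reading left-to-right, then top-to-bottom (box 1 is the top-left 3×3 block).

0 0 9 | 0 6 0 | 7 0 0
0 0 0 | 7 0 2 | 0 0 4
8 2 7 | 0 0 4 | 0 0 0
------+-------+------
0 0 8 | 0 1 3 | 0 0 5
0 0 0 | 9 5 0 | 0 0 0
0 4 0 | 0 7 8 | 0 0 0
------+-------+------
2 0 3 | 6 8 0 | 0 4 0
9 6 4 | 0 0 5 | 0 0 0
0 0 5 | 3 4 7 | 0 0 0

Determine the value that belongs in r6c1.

5

Cell r6c1 itself could take any of {1, 3, 5, 6} by direct elimination.
Consider where 5 can go in row 6.
r6c3 is out (column 3 already has a 5).
r6c4 is out (box 5 already has a 5).
r6c7 is out (box 6 already has a 5).
r6c8 is out (box 6 already has a 5).
r6c9 is out (column 9 already has a 5).
So the only cell in row 6 that can hold 5 is r6c1.
Therefore r6c1 = 5.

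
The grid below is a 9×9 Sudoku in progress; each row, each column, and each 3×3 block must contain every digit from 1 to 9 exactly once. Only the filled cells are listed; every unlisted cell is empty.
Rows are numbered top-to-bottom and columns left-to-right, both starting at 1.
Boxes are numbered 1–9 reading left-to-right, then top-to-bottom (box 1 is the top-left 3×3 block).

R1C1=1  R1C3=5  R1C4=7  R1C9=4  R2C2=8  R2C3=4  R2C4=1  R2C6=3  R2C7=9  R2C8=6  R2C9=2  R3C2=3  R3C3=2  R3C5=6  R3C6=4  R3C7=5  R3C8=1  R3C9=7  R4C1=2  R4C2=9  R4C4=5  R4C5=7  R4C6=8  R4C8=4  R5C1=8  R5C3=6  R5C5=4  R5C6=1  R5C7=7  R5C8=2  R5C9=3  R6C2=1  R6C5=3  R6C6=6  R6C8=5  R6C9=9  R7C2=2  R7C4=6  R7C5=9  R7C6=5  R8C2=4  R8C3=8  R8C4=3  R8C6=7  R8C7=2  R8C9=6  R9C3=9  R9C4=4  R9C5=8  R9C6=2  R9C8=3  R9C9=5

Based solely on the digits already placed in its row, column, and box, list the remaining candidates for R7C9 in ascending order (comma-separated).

Row 7 already contains {2, 5, 6, 9}.
Column 9 already contains {2, 3, 4, 5, 6, 7, 9}.
Its 3×3 block (box 9) already contains {2, 3, 5, 6}.
Removing those from 1–9 leaves {1, 8} as the candidates for R7C9.

1,8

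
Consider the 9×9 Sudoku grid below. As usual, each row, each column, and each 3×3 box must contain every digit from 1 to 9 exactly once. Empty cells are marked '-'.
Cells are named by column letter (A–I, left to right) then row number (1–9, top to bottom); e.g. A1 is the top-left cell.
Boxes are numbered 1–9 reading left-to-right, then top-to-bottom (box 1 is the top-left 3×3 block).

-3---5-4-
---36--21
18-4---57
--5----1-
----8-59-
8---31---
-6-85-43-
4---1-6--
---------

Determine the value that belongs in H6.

Cell H6 itself could take any of {6, 7} by direct elimination.
Consider where 6 can go in column H.
H8 is out (row 8 already has a 6).
H9 is out (box 9 already has a 6).
So the only cell in column H that can hold 6 is H6.
Therefore H6 = 6.

6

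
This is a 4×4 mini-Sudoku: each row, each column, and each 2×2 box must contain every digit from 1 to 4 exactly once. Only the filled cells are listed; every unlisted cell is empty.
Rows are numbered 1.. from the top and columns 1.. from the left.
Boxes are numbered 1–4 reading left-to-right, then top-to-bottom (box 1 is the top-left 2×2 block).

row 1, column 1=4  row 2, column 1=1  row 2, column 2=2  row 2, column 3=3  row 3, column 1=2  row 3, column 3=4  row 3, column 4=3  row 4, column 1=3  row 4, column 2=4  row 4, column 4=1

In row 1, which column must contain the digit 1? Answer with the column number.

Consider where 1 can go in row 1.
row 1, column 2 is out (box 1 already has a 1).
row 1, column 4 is out (column 4 already has a 1).
So the only cell in row 1 that can hold 1 is row 1, column 3.
That is column 3.

3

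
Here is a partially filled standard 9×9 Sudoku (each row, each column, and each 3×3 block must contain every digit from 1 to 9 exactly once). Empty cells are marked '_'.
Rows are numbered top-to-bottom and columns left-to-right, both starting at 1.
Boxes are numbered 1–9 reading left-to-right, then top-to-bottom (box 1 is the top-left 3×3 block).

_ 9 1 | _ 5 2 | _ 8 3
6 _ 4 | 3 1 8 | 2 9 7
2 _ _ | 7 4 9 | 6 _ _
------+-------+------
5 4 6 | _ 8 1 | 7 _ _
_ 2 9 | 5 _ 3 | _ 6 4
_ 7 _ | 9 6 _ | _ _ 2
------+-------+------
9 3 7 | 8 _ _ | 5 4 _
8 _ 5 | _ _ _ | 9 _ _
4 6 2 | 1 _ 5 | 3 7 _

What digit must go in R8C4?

4

Cell R8C4 itself could take any of {2, 4, 6} by direct elimination.
Consider where 4 can go in column 4.
R1C4 is out (box 2 already has a 4).
R4C4 is out (row 4 already has a 4).
So the only cell in column 4 that can hold 4 is R8C4.
Therefore R8C4 = 4.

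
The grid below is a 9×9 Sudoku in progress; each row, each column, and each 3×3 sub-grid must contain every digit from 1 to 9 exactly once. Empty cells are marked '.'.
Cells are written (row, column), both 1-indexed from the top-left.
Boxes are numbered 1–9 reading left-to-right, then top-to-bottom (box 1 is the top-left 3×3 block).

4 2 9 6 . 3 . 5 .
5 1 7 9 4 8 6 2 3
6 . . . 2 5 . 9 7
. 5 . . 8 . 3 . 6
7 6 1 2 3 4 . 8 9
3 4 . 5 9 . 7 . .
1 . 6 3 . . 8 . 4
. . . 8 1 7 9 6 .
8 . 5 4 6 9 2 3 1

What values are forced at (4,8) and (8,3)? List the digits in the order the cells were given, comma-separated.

4,4

For (4,8):
  Consider where 4 can go in column 8.
  (6,8) is out (row 6 already has a 4).
  (7,8) is out (row 7 already has a 4).
  So the only cell in column 8 that can hold 4 is (4,8).
  So (4,8) = 4.
For (8,3):
  Consider where 4 can go in column 3.
  (3,3) is out (box 1 already has a 4).
  (4,3) is out (box 4 already has a 4).
  (6,3) is out (row 6 already has a 4).
  So the only cell in column 3 that can hold 4 is (8,3).
  So (8,3) = 4.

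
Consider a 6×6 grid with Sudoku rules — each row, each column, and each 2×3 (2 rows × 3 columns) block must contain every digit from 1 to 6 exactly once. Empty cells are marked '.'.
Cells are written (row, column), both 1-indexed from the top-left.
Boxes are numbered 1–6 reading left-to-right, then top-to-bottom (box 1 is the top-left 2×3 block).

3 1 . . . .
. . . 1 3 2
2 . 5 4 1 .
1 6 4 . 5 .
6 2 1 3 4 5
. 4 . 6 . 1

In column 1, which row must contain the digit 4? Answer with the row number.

Consider where 4 can go in column 1.
(6,1) is out (row 6 already has a 4).
So the only cell in column 1 that can hold 4 is (2,1).
That is row 2.

2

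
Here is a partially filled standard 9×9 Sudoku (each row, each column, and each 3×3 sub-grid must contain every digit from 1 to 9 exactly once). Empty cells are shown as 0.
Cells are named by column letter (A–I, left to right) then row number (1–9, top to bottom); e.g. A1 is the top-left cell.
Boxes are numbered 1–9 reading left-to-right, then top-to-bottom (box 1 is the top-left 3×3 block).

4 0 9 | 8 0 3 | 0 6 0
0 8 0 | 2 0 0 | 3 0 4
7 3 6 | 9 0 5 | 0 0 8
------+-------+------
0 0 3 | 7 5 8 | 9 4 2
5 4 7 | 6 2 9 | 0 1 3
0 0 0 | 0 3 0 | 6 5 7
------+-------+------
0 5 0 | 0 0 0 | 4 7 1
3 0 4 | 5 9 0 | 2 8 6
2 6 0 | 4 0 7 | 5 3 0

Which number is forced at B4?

Row 4 already contains {2, 3, 4, 5, 7, 8, 9}.
Column B already contains {3, 4, 5, 6, 8}.
Its 3×3 block (box 4) already contains {3, 4, 5, 7}.
The only value from 1–9 not eliminated is 1, so B4 = 1.

1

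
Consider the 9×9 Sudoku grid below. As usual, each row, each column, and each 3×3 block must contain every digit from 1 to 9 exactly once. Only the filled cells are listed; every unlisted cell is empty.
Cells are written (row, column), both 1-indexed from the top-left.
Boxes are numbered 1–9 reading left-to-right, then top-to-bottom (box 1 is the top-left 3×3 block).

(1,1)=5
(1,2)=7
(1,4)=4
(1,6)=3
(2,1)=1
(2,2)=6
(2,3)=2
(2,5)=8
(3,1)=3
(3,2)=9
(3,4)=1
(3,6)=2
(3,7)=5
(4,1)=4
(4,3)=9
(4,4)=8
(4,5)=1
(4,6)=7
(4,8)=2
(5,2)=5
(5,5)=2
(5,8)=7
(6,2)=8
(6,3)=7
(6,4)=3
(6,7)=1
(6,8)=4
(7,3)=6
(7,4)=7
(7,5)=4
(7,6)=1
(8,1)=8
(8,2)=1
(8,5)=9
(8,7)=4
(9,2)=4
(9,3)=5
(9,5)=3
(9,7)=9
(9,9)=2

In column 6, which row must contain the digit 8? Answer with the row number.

9

Consider where 8 can go in column 6.
(2,6) is out (row 2 already has a 8).
(5,6) is out (box 5 already has a 8).
(6,6) is out (row 6 already has a 8).
(8,6) is out (row 8 already has a 8).
So the only cell in column 6 that can hold 8 is (9,6).
That is row 9.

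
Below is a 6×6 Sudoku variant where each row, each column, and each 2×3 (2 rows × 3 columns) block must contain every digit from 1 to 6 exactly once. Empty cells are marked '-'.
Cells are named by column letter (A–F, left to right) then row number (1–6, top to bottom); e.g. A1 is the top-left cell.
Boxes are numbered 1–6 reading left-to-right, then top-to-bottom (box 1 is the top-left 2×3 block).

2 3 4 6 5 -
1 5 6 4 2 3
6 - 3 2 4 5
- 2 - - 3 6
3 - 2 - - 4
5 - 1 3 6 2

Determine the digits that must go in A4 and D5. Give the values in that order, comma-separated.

4,5

For A4:
  Row 4 already contains {2, 3, 6}.
  Column A already contains {1, 2, 3, 5, 6}.
  Its 2×3 block (box 3) already contains {2, 3, 6}.
  The only value from 1–6 not eliminated is 4, so A4 = 4.
For D5:
  Consider where 5 can go in row 5.
  B5 is out (column B already has a 5).
  E5 is out (column E already has a 5).
  So the only cell in row 5 that can hold 5 is D5.
  So D5 = 5.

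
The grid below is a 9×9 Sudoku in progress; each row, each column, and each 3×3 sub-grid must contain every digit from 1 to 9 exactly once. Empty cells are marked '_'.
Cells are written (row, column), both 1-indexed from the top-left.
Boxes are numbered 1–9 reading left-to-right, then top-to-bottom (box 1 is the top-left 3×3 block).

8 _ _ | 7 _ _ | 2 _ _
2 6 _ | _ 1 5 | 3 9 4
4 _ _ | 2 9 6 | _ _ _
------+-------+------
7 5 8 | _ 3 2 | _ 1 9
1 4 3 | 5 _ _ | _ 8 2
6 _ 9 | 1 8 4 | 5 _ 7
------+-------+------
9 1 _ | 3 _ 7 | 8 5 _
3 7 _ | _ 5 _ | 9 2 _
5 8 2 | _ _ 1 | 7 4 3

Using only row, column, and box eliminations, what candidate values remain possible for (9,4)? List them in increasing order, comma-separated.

Row 9 already contains {1, 2, 3, 4, 5, 7, 8}.
Column 4 already contains {1, 2, 3, 5, 7}.
Its 3×3 block (box 8) already contains {1, 3, 5, 7}.
Removing those from 1–9 leaves {6, 9} as the candidates for (9,4).

6,9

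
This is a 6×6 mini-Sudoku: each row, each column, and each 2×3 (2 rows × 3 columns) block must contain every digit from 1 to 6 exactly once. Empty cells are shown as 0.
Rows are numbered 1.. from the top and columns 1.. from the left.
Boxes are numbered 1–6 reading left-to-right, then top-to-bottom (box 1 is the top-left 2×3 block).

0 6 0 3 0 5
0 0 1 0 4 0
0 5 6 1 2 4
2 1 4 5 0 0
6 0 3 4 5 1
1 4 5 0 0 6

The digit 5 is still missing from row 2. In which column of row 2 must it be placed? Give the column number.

1

Consider where 5 can go in row 2.
row 2, column 2 is out (column 2 already has a 5).
row 2, column 4 is out (column 4 already has a 5).
row 2, column 6 is out (column 6 already has a 5).
So the only cell in row 2 that can hold 5 is row 2, column 1.
That is column 1.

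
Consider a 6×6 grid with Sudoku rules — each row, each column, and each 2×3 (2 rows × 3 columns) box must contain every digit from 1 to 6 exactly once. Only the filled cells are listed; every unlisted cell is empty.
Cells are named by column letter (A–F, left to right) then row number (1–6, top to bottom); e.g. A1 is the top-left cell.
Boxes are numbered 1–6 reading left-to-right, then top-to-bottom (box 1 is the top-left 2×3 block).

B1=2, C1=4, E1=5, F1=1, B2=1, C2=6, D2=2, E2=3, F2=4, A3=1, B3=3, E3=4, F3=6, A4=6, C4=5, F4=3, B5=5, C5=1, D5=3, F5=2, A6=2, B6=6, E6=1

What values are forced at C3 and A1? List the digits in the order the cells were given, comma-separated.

2,3

For C3:
  Row 3 already contains {1, 3, 4, 6}.
  Column C already contains {1, 4, 5, 6}.
  Its 2×3 block (box 3) already contains {1, 3, 5, 6}.
  The only value from 1–6 not eliminated is 2, so C3 = 2.
For A1:
  Row 1 already contains {1, 2, 4, 5}.
  Column A already contains {1, 2, 6}.
  Its 2×3 block (box 1) already contains {1, 2, 4, 6}.
  The only value from 1–6 not eliminated is 3, so A1 = 3.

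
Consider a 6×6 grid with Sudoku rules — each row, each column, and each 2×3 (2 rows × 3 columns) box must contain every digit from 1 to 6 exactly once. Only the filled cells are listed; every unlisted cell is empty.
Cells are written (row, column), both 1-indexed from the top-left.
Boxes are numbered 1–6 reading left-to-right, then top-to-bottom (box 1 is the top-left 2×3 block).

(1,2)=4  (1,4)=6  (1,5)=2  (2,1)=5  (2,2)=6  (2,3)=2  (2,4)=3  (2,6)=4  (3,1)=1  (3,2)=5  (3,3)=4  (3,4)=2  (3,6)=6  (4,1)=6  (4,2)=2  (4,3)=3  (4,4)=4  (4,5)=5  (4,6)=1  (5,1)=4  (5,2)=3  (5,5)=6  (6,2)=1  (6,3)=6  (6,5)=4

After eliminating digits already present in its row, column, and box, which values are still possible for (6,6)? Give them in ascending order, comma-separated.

2,3,5

Row 6 already contains {1, 4, 6}.
Column 6 already contains {1, 4, 6}.
Its 2×3 block (box 6) already contains {4, 6}.
Removing those from 1–6 leaves {2, 3, 5} as the candidates for (6,6).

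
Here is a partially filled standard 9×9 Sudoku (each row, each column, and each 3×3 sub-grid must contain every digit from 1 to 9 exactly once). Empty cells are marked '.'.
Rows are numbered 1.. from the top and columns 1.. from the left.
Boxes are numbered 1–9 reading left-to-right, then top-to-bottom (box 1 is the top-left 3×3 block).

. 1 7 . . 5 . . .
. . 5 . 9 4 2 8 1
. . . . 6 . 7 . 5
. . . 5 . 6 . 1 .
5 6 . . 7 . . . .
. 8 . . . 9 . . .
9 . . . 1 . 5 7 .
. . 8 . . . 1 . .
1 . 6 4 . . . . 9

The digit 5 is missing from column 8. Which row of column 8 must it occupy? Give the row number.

Consider where 5 can go in column 8.
row 1, column 8 is out (row 1 already has a 5).
row 3, column 8 is out (row 3 already has a 5).
row 5, column 8 is out (row 5 already has a 5).
row 8, column 8 is out (box 9 already has a 5).
row 9, column 8 is out (box 9 already has a 5).
So the only cell in column 8 that can hold 5 is row 6, column 8.
That is row 6.

6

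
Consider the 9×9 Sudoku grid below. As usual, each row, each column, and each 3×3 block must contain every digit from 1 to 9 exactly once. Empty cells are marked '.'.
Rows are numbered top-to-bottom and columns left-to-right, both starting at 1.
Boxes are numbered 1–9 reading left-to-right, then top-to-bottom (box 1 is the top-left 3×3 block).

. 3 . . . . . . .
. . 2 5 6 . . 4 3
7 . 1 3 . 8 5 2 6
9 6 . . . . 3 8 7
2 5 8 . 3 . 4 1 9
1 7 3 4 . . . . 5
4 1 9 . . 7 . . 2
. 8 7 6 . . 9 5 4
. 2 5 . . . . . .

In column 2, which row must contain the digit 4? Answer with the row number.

3

Consider where 4 can go in column 2.
R2C2 is out (row 2 already has a 4).
So the only cell in column 2 that can hold 4 is R3C2.
That is row 3.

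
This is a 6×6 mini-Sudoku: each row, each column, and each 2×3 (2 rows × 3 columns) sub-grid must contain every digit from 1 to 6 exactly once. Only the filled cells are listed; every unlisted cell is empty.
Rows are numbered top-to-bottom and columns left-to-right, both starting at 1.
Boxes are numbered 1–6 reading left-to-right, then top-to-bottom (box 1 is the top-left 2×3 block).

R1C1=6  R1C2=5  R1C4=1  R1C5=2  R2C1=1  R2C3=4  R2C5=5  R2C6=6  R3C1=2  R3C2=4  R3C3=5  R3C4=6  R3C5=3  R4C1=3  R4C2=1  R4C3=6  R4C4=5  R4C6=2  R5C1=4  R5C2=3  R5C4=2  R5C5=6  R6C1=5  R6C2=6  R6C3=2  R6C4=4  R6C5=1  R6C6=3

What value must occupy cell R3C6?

Row 3 already contains {2, 3, 4, 5, 6}.
Column 6 already contains {2, 3, 6}.
Its 2×3 block (box 4) already contains {2, 3, 5, 6}.
The only value from 1–6 not eliminated is 1, so R3C6 = 1.

1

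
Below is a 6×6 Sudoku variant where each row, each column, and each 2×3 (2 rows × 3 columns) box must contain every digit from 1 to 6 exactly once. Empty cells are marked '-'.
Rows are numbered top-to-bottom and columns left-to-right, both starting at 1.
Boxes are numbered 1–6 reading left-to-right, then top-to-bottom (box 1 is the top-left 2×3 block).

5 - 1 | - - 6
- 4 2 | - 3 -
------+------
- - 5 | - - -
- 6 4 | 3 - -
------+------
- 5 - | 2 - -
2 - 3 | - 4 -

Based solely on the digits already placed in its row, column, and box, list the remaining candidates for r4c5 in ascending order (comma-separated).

1,2,5

Row 4 already contains {3, 4, 6}.
Column 5 already contains {3, 4}.
Its 2×3 block (box 4) already contains {3}.
Removing those from 1–6 leaves {1, 2, 5} as the candidates for r4c5.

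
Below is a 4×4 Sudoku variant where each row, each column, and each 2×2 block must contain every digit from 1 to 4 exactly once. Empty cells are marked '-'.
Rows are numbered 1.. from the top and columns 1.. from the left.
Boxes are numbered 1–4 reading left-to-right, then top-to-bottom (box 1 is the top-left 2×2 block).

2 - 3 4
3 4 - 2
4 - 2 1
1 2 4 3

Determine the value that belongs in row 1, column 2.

1

Row 1 already contains {2, 3, 4}.
Column 2 already contains {2, 4}.
Its 2×2 block (box 1) already contains {2, 3, 4}.
The only value from 1–4 not eliminated is 1, so row 1, column 2 = 1.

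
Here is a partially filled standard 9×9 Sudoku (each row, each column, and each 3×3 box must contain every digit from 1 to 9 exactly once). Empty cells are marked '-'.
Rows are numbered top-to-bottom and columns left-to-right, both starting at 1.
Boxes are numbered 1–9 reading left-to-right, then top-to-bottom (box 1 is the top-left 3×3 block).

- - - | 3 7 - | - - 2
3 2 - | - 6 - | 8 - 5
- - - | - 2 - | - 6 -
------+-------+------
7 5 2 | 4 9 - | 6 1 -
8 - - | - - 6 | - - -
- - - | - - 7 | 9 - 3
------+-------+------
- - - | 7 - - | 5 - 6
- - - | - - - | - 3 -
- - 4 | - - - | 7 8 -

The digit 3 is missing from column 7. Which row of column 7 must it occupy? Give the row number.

Consider where 3 can go in column 7.
R1C7 is out (row 1 already has a 3).
R5C7 is out (box 6 already has a 3).
R8C7 is out (row 8 already has a 3).
So the only cell in column 7 that can hold 3 is R3C7.
That is row 3.

3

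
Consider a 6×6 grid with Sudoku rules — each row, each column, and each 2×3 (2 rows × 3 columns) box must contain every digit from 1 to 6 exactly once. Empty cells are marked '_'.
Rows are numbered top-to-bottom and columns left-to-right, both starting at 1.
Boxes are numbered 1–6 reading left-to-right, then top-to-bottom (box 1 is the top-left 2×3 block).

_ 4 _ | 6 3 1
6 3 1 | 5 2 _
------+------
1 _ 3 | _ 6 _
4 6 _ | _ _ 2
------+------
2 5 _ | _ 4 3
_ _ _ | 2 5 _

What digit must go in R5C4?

1

Row 5 already contains {2, 3, 4, 5}.
Column 4 already contains {2, 5, 6}.
Its 2×3 block (box 6) already contains {2, 3, 4, 5}.
The only value from 1–6 not eliminated is 1, so R5C4 = 1.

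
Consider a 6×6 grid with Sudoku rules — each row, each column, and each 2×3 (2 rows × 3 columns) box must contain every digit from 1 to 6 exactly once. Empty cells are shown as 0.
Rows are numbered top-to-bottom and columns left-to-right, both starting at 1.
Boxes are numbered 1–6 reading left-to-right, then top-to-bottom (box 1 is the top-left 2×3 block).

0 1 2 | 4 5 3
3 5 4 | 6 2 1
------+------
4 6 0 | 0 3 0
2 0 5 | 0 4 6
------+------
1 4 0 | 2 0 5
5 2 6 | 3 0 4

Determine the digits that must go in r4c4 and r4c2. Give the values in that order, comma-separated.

For r4c4:
  Row 4 already contains {2, 4, 5, 6}.
  Column 4 already contains {2, 3, 4, 6}.
  Its 2×3 block (box 4) already contains {3, 4, 6}.
  The only value from 1–6 not eliminated is 1, so r4c4 = 1.
For r4c2:
  Row 4 already contains {2, 4, 5, 6}.
  Column 2 already contains {1, 2, 4, 5, 6}.
  Its 2×3 block (box 3) already contains {2, 4, 5, 6}.
  The only value from 1–6 not eliminated is 3, so r4c2 = 3.

1,3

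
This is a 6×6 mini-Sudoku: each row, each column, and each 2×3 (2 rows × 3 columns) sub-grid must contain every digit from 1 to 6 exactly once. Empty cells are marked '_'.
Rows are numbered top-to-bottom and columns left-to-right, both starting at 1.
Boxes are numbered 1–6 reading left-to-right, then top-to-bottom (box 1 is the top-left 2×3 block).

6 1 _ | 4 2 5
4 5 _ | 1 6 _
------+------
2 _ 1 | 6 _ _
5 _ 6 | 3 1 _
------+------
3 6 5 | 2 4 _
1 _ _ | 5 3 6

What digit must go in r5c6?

1

Row 5 already contains {2, 3, 4, 5, 6}.
Column 6 already contains {5, 6}.
Its 2×3 block (box 6) already contains {2, 3, 4, 5, 6}.
The only value from 1–6 not eliminated is 1, so r5c6 = 1.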